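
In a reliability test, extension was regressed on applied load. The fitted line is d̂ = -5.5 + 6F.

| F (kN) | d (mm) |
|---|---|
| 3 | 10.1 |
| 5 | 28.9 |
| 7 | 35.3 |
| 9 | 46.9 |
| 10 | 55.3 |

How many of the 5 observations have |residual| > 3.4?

1

F=3: d̂ = -5.5 + 6·3 = 12.5; e = 10.1 − 12.5 = -2.4
F=5: d̂ = -5.5 + 6·5 = 24.5; e = 28.9 − 24.5 = 4.4
F=7: d̂ = -5.5 + 6·7 = 36.5; e = 35.3 − 36.5 = -1.2
F=9: d̂ = -5.5 + 6·9 = 48.5; e = 46.9 − 48.5 = -1.6
F=10: d̂ = -5.5 + 6·10 = 54.5; e = 55.3 − 54.5 = 0.8
|e| > 3.4: F=5 (|e|=4.4) → 1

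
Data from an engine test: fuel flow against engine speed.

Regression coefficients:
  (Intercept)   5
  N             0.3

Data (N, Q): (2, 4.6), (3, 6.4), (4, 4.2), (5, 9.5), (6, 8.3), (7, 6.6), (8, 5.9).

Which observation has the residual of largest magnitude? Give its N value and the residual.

N=2: Q̂ = 5 + 0.3·2 = 5.6; r = 4.6 − 5.6 = -1
N=3: Q̂ = 5 + 0.3·3 = 5.9; r = 6.4 − 5.9 = 0.5
N=4: Q̂ = 5 + 0.3·4 = 6.2; r = 4.2 − 6.2 = -2
N=5: Q̂ = 5 + 0.3·5 = 6.5; r = 9.5 − 6.5 = 3
N=6: Q̂ = 5 + 0.3·6 = 6.8; r = 8.3 − 6.8 = 1.5
N=7: Q̂ = 5 + 0.3·7 = 7.1; r = 6.6 − 7.1 = -0.5
N=8: Q̂ = 5 + 0.3·8 = 7.4; r = 5.9 − 7.4 = -1.5
Largest |r| is 3 at N = 5, residual 3.

N = 5, r = 3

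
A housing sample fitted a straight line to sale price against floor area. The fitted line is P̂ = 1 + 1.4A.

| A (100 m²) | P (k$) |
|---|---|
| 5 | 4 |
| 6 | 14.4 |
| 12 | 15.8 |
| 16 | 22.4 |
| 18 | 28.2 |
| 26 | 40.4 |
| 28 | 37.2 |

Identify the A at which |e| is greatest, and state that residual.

A=5: P̂ = 1 + 1.4·5 = 8; e = 4 − 8 = -4
A=6: P̂ = 1 + 1.4·6 = 9.4; e = 14.4 − 9.4 = 5
A=12: P̂ = 1 + 1.4·12 = 17.8; e = 15.8 − 17.8 = -2
A=16: P̂ = 1 + 1.4·16 = 23.4; e = 22.4 − 23.4 = -1
A=18: P̂ = 1 + 1.4·18 = 26.2; e = 28.2 − 26.2 = 2
A=26: P̂ = 1 + 1.4·26 = 37.4; e = 40.4 − 37.4 = 3
A=28: P̂ = 1 + 1.4·28 = 40.2; e = 37.2 − 40.2 = -3
Largest |e| is 5 at A = 6, residual 5.

A = 6, e = 5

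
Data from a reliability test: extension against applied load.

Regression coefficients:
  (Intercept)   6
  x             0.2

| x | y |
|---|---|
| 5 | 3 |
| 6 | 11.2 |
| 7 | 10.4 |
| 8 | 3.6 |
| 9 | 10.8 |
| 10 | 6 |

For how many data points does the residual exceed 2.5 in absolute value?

x=5: ŷ = 6 + 0.2·5 = 7; r = 3 − 7 = -4
x=6: ŷ = 6 + 0.2·6 = 7.2; r = 11.2 − 7.2 = 4
x=7: ŷ = 6 + 0.2·7 = 7.4; r = 10.4 − 7.4 = 3
x=8: ŷ = 6 + 0.2·8 = 7.6; r = 3.6 − 7.6 = -4
x=9: ŷ = 6 + 0.2·9 = 7.8; r = 10.8 − 7.8 = 3
x=10: ŷ = 6 + 0.2·10 = 8; r = 6 − 8 = -2
|r| > 2.5: x=5 (|r|=4), x=6 (|r|=4), x=7 (|r|=3), x=8 (|r|=4), x=9 (|r|=3) → 5

5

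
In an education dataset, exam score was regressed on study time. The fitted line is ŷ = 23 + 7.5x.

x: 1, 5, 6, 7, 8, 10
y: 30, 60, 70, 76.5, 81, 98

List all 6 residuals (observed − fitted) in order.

-0.5, -0.5, 2, 1, -2, 0

x=1: ŷ = 23 + 7.5·1 = 30.5; r = 30 − 30.5 = -0.5
x=5: ŷ = 23 + 7.5·5 = 60.5; r = 60 − 60.5 = -0.5
x=6: ŷ = 23 + 7.5·6 = 68; r = 70 − 68 = 2
x=7: ŷ = 23 + 7.5·7 = 75.5; r = 76.5 − 75.5 = 1
x=8: ŷ = 23 + 7.5·8 = 83; r = 81 − 83 = -2
x=10: ŷ = 23 + 7.5·10 = 98; r = 98 − 98 = 0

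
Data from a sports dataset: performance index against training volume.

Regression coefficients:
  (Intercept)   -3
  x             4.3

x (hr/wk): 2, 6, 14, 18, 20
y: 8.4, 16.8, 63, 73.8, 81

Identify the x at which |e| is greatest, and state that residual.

x = 6, e = -6

x=2: ŷ = -3 + 4.3·2 = 5.6; e = 8.4 − 5.6 = 2.8
x=6: ŷ = -3 + 4.3·6 = 22.8; e = 16.8 − 22.8 = -6
x=14: ŷ = -3 + 4.3·14 = 57.2; e = 63 − 57.2 = 5.8
x=18: ŷ = -3 + 4.3·18 = 74.4; e = 73.8 − 74.4 = -0.6
x=20: ŷ = -3 + 4.3·20 = 83; e = 81 − 83 = -2
Largest |e| is 6 at x = 6, residual -6.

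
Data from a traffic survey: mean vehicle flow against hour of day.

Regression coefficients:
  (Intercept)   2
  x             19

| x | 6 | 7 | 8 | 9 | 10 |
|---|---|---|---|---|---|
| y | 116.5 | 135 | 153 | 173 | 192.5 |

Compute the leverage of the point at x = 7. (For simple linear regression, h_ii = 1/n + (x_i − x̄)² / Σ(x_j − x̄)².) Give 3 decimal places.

h = 0.300

x̄ = (6 + 7 + 8 + 9 + 10)/5 = 8
Σ(x − x̄)² = 4 + 1 + 0 + 1 + 4 = 10
h = 1/5 + (-1)²/10 = 0.2 + 0.1 = 0.300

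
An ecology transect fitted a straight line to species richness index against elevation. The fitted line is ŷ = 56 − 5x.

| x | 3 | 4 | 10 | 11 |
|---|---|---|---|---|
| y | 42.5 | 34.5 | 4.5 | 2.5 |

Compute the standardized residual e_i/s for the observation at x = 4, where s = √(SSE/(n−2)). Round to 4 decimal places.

-0.7071

x=3: ŷ = 56 − 5·3 = 41; e = 42.5 − 41 = 1.5
x=4: ŷ = 56 − 5·4 = 36; e = 34.5 − 36 = -1.5
x=10: ŷ = 56 − 5·10 = 6; e = 4.5 − 6 = -1.5
x=11: ŷ = 56 − 5·11 = 1; e = 2.5 − 1 = 1.5
SSE = 2.25 + 2.25 + 2.25 + 2.25 = 9
s = √(9/2) = 2.12132
e/s = -1.5 / 2.12132 = -0.7071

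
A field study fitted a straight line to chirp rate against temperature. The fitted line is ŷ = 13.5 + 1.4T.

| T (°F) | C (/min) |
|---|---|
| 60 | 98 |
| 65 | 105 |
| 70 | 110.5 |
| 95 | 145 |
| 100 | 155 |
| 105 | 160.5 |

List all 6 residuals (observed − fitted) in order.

0.5, 0.5, -1, -1.5, 1.5, 0

T=60: ŷ = 13.5 + 1.4·60 = 97.5; e = 98 − 97.5 = 0.5
T=65: ŷ = 13.5 + 1.4·65 = 104.5; e = 105 − 104.5 = 0.5
T=70: ŷ = 13.5 + 1.4·70 = 111.5; e = 110.5 − 111.5 = -1
T=95: ŷ = 13.5 + 1.4·95 = 146.5; e = 145 − 146.5 = -1.5
T=100: ŷ = 13.5 + 1.4·100 = 153.5; e = 155 − 153.5 = 1.5
T=105: ŷ = 13.5 + 1.4·105 = 160.5; e = 160.5 − 160.5 = 0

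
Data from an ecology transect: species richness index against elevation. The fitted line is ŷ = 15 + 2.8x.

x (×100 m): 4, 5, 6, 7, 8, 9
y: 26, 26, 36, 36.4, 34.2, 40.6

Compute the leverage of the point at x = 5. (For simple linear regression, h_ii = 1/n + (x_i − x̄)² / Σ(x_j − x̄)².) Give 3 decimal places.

x̄ = (4 + 5 + 6 + 7 + 8 + 9)/6 = 6.5
Σ(x − x̄)² = 6.25 + 2.25 + 0.25 + 0.25 + 2.25 + 6.25 = 17.5
h = 1/6 + (-1.5)²/17.5 = 0.166667 + 0.128571 = 0.295

h = 0.295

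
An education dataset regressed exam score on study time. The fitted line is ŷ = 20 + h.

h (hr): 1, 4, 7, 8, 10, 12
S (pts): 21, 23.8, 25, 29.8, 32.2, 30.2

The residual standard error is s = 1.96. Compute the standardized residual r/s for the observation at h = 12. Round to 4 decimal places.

ŷ = 20 + 12 = 32
r = 30.2 − 32 = -1.8
r/s = -1.8 / 1.96 = -0.9184

-0.9184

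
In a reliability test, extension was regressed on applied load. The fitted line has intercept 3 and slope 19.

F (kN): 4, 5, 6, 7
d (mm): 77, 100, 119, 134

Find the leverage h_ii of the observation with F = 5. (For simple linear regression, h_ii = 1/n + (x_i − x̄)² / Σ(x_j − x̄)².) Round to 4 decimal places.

F̄ = (4 + 5 + 6 + 7)/4 = 5.5
Σ(F − F̄)² = 2.25 + 0.25 + 0.25 + 2.25 = 5
h = 1/4 + (-0.5)²/5 = 0.25 + 0.05 = 0.3000

h = 0.3000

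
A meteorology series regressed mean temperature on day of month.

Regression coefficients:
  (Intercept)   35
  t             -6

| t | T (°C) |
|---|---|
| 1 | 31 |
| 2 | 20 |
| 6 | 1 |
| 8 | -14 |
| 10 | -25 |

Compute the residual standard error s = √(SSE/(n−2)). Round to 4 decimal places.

s = 2.4495

t=1: ŷ = 35 − 6·1 = 29; r = 31 − 29 = 2
t=2: ŷ = 35 − 6·2 = 23; r = 20 − 23 = -3
t=6: ŷ = 35 − 6·6 = -1; r = 1 − (-1) = 2
t=8: ŷ = 35 − 6·8 = -13; r = -14 − (-13) = -1
t=10: ŷ = 35 − 6·10 = -25; r = -25 − (-25) = 0
SSE = 4 + 9 + 4 + 1 + 0 = 18
s = √(18/3) = √6 ≈ 2.4495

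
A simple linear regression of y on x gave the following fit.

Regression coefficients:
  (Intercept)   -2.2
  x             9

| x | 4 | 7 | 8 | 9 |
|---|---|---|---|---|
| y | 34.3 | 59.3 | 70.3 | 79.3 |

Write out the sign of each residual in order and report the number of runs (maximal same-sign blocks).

x=4: ŷ = -2.2 + 9·4 = 33.8; e = 34.3 − 33.8 = 0.5
x=7: ŷ = -2.2 + 9·7 = 60.8; e = 59.3 − 60.8 = -1.5
x=8: ŷ = -2.2 + 9·8 = 69.8; e = 70.3 − 69.8 = 0.5
x=9: ŷ = -2.2 + 9·9 = 78.8; e = 79.3 − 78.8 = 0.5
Signs: + − + +
Runs: +×1, −×1, +×2 → 3

3 runs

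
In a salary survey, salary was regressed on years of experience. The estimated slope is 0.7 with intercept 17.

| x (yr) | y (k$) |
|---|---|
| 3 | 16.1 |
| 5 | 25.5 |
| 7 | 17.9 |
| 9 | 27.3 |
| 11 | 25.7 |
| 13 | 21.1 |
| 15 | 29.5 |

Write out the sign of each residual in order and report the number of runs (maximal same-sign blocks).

6 runs

x=3: ŷ = 17 + 0.7·3 = 19.1; e = 16.1 − 19.1 = -3
x=5: ŷ = 17 + 0.7·5 = 20.5; e = 25.5 − 20.5 = 5
x=7: ŷ = 17 + 0.7·7 = 21.9; e = 17.9 − 21.9 = -4
x=9: ŷ = 17 + 0.7·9 = 23.3; e = 27.3 − 23.3 = 4
x=11: ŷ = 17 + 0.7·11 = 24.7; e = 25.7 − 24.7 = 1
x=13: ŷ = 17 + 0.7·13 = 26.1; e = 21.1 − 26.1 = -5
x=15: ŷ = 17 + 0.7·15 = 27.5; e = 29.5 − 27.5 = 2
Signs: − + − + + − +
Runs: −×1, +×1, −×1, +×2, −×1, +×1 → 6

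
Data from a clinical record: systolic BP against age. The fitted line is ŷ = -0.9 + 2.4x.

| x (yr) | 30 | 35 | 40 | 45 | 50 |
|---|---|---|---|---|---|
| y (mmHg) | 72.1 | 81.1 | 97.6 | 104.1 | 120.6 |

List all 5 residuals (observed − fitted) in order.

x=30: ŷ = -0.9 + 2.4·30 = 71.1; e = 72.1 − 71.1 = 1
x=35: ŷ = -0.9 + 2.4·35 = 83.1; e = 81.1 − 83.1 = -2
x=40: ŷ = -0.9 + 2.4·40 = 95.1; e = 97.6 − 95.1 = 2.5
x=45: ŷ = -0.9 + 2.4·45 = 107.1; e = 104.1 − 107.1 = -3
x=50: ŷ = -0.9 + 2.4·50 = 119.1; e = 120.6 − 119.1 = 1.5

1, -2, 2.5, -3, 1.5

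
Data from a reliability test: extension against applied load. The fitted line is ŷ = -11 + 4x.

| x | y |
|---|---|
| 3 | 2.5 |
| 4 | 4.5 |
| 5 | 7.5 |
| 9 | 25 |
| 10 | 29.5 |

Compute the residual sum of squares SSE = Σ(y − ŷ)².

x=3: ŷ = -11 + 4·3 = 1; r = 2.5 − 1 = 1.5
x=4: ŷ = -11 + 4·4 = 5; r = 4.5 − 5 = -0.5
x=5: ŷ = -11 + 4·5 = 9; r = 7.5 − 9 = -1.5
x=9: ŷ = -11 + 4·9 = 25; r = 25 − 25 = 0
x=10: ŷ = -11 + 4·10 = 29; r = 29.5 − 29 = 0.5
SSE = 2.25 + 0.25 + 2.25 + 0 + 0.25 = 5

SSE = 5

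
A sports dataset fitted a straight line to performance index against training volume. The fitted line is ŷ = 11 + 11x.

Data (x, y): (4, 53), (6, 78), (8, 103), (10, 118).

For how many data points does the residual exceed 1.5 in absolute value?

x=4: ŷ = 11 + 11·4 = 55; r = 53 − 55 = -2
x=6: ŷ = 11 + 11·6 = 77; r = 78 − 77 = 1
x=8: ŷ = 11 + 11·8 = 99; r = 103 − 99 = 4
x=10: ŷ = 11 + 11·10 = 121; r = 118 − 121 = -3
|r| > 1.5: x=4 (|r|=2), x=8 (|r|=4), x=10 (|r|=3) → 3

3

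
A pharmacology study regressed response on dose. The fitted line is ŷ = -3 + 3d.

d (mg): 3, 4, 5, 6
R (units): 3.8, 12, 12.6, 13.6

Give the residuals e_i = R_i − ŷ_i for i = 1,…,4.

-2.2, 3, 0.6, -1.4

d=3: ŷ = -3 + 3·3 = 6; e = 3.8 − 6 = -2.2
d=4: ŷ = -3 + 3·4 = 9; e = 12 − 9 = 3
d=5: ŷ = -3 + 3·5 = 12; e = 12.6 − 12 = 0.6
d=6: ŷ = -3 + 3·6 = 15; e = 13.6 − 15 = -1.4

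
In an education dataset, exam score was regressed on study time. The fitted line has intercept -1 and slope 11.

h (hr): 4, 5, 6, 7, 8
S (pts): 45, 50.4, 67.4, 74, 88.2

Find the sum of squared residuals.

SSE = 28.16

h=4: ŷ = -1 + 11·4 = 43; e = 45 − 43 = 2
h=5: ŷ = -1 + 11·5 = 54; e = 50.4 − 54 = -3.6
h=6: ŷ = -1 + 11·6 = 65; e = 67.4 − 65 = 2.4
h=7: ŷ = -1 + 11·7 = 76; e = 74 − 76 = -2
h=8: ŷ = -1 + 11·8 = 87; e = 88.2 − 87 = 1.2
SSE = 4 + 12.96 + 5.76 + 4 + 1.44 = 28.16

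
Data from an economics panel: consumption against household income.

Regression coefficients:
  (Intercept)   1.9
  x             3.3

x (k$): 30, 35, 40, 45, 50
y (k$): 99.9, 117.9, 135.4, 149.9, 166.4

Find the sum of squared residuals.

x=30: ŷ = 1.9 + 3.3·30 = 100.9; r = 99.9 − 100.9 = -1
x=35: ŷ = 1.9 + 3.3·35 = 117.4; r = 117.9 − 117.4 = 0.5
x=40: ŷ = 1.9 + 3.3·40 = 133.9; r = 135.4 − 133.9 = 1.5
x=45: ŷ = 1.9 + 3.3·45 = 150.4; r = 149.9 − 150.4 = -0.5
x=50: ŷ = 1.9 + 3.3·50 = 166.9; r = 166.4 − 166.9 = -0.5
SSE = 1 + 0.25 + 2.25 + 0.25 + 0.25 = 4

SSE = 4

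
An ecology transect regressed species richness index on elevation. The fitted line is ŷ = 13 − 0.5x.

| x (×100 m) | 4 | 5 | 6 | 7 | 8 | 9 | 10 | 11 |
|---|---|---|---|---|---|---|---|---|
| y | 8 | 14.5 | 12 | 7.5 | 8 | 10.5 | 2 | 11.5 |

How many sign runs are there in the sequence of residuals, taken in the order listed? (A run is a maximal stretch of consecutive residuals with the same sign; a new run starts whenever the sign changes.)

6 runs

x=4: ŷ = 13 − 0.5·4 = 11; r = 8 − 11 = -3
x=5: ŷ = 13 − 0.5·5 = 10.5; r = 14.5 − 10.5 = 4
x=6: ŷ = 13 − 0.5·6 = 10; r = 12 − 10 = 2
x=7: ŷ = 13 − 0.5·7 = 9.5; r = 7.5 − 9.5 = -2
x=8: ŷ = 13 − 0.5·8 = 9; r = 8 − 9 = -1
x=9: ŷ = 13 − 0.5·9 = 8.5; r = 10.5 − 8.5 = 2
x=10: ŷ = 13 − 0.5·10 = 8; r = 2 − 8 = -6
x=11: ŷ = 13 − 0.5·11 = 7.5; r = 11.5 − 7.5 = 4
Signs: − + + − − + − +
Runs: −×1, +×2, −×2, +×1, −×1, +×1 → 6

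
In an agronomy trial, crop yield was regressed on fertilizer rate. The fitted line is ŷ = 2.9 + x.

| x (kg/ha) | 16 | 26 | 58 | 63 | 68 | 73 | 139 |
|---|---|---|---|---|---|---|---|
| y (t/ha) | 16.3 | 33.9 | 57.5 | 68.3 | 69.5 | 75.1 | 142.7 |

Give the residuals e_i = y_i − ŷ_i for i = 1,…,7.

-2.6, 5, -3.4, 2.4, -1.4, -0.8, 0.8

x=16: ŷ = 2.9 + 16 = 18.9; e = 16.3 − 18.9 = -2.6
x=26: ŷ = 2.9 + 26 = 28.9; e = 33.9 − 28.9 = 5
x=58: ŷ = 2.9 + 58 = 60.9; e = 57.5 − 60.9 = -3.4
x=63: ŷ = 2.9 + 63 = 65.9; e = 68.3 − 65.9 = 2.4
x=68: ŷ = 2.9 + 68 = 70.9; e = 69.5 − 70.9 = -1.4
x=73: ŷ = 2.9 + 73 = 75.9; e = 75.1 − 75.9 = -0.8
x=139: ŷ = 2.9 + 139 = 141.9; e = 142.7 − 141.9 = 0.8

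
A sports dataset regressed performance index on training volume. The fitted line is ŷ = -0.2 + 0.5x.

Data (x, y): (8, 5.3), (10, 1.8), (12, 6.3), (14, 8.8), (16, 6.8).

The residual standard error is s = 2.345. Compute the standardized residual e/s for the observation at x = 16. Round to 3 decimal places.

-0.426

ŷ = -0.2 + 0.5·16 = 7.8
e = 6.8 − 7.8 = -1
e/s = -1 / 2.345 = -0.426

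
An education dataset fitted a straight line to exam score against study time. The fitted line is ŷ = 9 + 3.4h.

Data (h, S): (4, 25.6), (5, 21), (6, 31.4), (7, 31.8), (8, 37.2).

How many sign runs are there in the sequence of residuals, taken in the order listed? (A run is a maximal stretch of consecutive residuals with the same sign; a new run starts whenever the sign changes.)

h=4: ŷ = 9 + 3.4·4 = 22.6; r = 25.6 − 22.6 = 3
h=5: ŷ = 9 + 3.4·5 = 26; r = 21 − 26 = -5
h=6: ŷ = 9 + 3.4·6 = 29.4; r = 31.4 − 29.4 = 2
h=7: ŷ = 9 + 3.4·7 = 32.8; r = 31.8 − 32.8 = -1
h=8: ŷ = 9 + 3.4·8 = 36.2; r = 37.2 − 36.2 = 1
Signs: + − + − +
Runs: +×1, −×1, +×1, −×1, +×1 → 5

5 runs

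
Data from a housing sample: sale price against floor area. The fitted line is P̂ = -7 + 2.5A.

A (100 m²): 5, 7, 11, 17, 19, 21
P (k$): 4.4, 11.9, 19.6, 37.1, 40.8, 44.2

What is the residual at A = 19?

e = 0.3

P̂ = -7 + 2.5·19 = 40.5
e = 40.8 − 40.5 = 0.3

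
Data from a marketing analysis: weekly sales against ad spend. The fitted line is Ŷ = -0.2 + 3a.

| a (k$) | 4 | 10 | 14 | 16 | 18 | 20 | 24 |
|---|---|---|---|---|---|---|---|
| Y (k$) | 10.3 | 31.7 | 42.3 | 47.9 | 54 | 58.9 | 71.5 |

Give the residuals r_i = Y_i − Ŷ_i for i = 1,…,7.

-1.5, 1.9, 0.5, 0.1, 0.2, -0.9, -0.3

a=4: Ŷ = -0.2 + 3·4 = 11.8; r = 10.3 − 11.8 = -1.5
a=10: Ŷ = -0.2 + 3·10 = 29.8; r = 31.7 − 29.8 = 1.9
a=14: Ŷ = -0.2 + 3·14 = 41.8; r = 42.3 − 41.8 = 0.5
a=16: Ŷ = -0.2 + 3·16 = 47.8; r = 47.9 − 47.8 = 0.1
a=18: Ŷ = -0.2 + 3·18 = 53.8; r = 54 − 53.8 = 0.2
a=20: Ŷ = -0.2 + 3·20 = 59.8; r = 58.9 − 59.8 = -0.9
a=24: Ŷ = -0.2 + 3·24 = 71.8; r = 71.5 − 71.8 = -0.3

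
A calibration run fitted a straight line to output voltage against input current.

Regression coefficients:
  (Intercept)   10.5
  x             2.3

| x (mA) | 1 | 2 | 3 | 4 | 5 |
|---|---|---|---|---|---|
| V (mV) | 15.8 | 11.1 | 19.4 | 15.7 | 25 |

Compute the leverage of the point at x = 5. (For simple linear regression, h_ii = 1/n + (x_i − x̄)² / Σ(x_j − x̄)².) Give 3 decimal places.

h = 0.600

x̄ = (1 + 2 + 3 + 4 + 5)/5 = 3
Σ(x − x̄)² = 4 + 1 + 0 + 1 + 4 = 10
h = 1/5 + (2)²/10 = 0.2 + 0.4 = 0.600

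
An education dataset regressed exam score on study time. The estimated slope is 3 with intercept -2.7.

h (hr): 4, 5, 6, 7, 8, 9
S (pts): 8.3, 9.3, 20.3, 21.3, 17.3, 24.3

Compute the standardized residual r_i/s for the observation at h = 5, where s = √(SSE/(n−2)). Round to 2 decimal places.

-0.77

h=4: Ŝ = -2.7 + 3·4 = 9.3; r = 8.3 − 9.3 = -1
h=5: Ŝ = -2.7 + 3·5 = 12.3; r = 9.3 − 12.3 = -3
h=6: Ŝ = -2.7 + 3·6 = 15.3; r = 20.3 − 15.3 = 5
h=7: Ŝ = -2.7 + 3·7 = 18.3; r = 21.3 − 18.3 = 3
h=8: Ŝ = -2.7 + 3·8 = 21.3; r = 17.3 − 21.3 = -4
h=9: Ŝ = -2.7 + 3·9 = 24.3; r = 24.3 − 24.3 = 0
SSE = 1 + 9 + 25 + 9 + 16 + 0 = 60
s = √(60/4) = 3.87298
r/s = -3 / 3.87298 = -0.77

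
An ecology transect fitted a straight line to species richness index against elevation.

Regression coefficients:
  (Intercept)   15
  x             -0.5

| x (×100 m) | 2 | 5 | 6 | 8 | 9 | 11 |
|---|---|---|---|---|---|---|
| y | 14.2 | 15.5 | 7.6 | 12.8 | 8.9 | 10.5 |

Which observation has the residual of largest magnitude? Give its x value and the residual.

x = 6, r = -4.4

x=2: ŷ = 15 − 0.5·2 = 14; r = 14.2 − 14 = 0.2
x=5: ŷ = 15 − 0.5·5 = 12.5; r = 15.5 − 12.5 = 3
x=6: ŷ = 15 − 0.5·6 = 12; r = 7.6 − 12 = -4.4
x=8: ŷ = 15 − 0.5·8 = 11; r = 12.8 − 11 = 1.8
x=9: ŷ = 15 − 0.5·9 = 10.5; r = 8.9 − 10.5 = -1.6
x=11: ŷ = 15 − 0.5·11 = 9.5; r = 10.5 − 9.5 = 1
Largest |r| is 4.4 at x = 6, residual -4.4.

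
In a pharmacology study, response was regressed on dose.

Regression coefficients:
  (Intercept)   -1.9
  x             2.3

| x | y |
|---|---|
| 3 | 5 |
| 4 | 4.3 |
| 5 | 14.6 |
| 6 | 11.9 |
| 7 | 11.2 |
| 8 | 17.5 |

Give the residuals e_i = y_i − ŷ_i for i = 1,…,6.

0, -3, 5, 0, -3, 1

x=3: ŷ = -1.9 + 2.3·3 = 5; e = 5 − 5 = 0
x=4: ŷ = -1.9 + 2.3·4 = 7.3; e = 4.3 − 7.3 = -3
x=5: ŷ = -1.9 + 2.3·5 = 9.6; e = 14.6 − 9.6 = 5
x=6: ŷ = -1.9 + 2.3·6 = 11.9; e = 11.9 − 11.9 = 0
x=7: ŷ = -1.9 + 2.3·7 = 14.2; e = 11.2 − 14.2 = -3
x=8: ŷ = -1.9 + 2.3·8 = 16.5; e = 17.5 − 16.5 = 1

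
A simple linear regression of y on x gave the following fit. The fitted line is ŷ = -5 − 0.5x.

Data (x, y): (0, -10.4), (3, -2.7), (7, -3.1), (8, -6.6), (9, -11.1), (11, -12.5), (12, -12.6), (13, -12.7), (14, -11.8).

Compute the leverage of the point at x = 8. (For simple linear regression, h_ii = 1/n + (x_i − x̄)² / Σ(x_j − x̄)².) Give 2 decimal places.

h = 0.11

x̄ = (0 + 3 + 7 + 8 + 9 + 11 + 12 + 13 + 14)/9 = 8.55556
Σ(x − x̄)² = 73.1975 + 30.8642 + 2.41975 + 0.308642 + 0.197531 + 5.97531 + 11.8642 + 19.7531 + 29.642 = 174.222
h = 1/9 + (-0.555556)²/174.222 = 0.111111 + 0.00177154 = 0.11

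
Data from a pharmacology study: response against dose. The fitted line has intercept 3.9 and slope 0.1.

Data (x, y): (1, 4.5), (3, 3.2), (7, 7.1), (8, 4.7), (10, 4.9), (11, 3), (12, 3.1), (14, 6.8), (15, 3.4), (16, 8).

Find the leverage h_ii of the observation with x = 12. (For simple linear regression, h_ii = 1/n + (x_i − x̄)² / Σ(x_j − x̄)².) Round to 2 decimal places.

h = 0.12

x̄ = (1 + 3 + 7 + 8 + 10 + 11 + 12 + 14 + 15 + 16)/10 = 9.7
Σ(x − x̄)² = 75.69 + 44.89 + 7.29 + 2.89 + 0.09 + 1.69 + 5.29 + 18.49 + 28.09 + 39.69 = 224.1
h = 1/10 + (2.3)²/224.1 = 0.1 + 0.0236055 = 0.12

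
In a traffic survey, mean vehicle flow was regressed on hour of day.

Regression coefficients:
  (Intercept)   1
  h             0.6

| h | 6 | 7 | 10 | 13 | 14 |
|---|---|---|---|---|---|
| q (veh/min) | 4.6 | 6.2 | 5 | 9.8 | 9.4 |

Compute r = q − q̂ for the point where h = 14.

r = 0

q̂ = 1 + 0.6·14 = 9.4
r = 9.4 − 9.4 = 0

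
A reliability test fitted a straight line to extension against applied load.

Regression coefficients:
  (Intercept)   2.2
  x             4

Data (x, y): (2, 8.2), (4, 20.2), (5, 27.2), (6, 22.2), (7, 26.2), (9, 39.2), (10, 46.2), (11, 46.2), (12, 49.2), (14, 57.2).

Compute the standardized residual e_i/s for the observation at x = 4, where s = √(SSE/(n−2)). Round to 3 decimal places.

0.617

x=2: ŷ = 2.2 + 4·2 = 10.2; e = 8.2 − 10.2 = -2
x=4: ŷ = 2.2 + 4·4 = 18.2; e = 20.2 − 18.2 = 2
x=5: ŷ = 2.2 + 4·5 = 22.2; e = 27.2 − 22.2 = 5
x=6: ŷ = 2.2 + 4·6 = 26.2; e = 22.2 − 26.2 = -4
x=7: ŷ = 2.2 + 4·7 = 30.2; e = 26.2 − 30.2 = -4
x=9: ŷ = 2.2 + 4·9 = 38.2; e = 39.2 − 38.2 = 1
x=10: ŷ = 2.2 + 4·10 = 42.2; e = 46.2 − 42.2 = 4
x=11: ŷ = 2.2 + 4·11 = 46.2; e = 46.2 − 46.2 = 0
x=12: ŷ = 2.2 + 4·12 = 50.2; e = 49.2 − 50.2 = -1
x=14: ŷ = 2.2 + 4·14 = 58.2; e = 57.2 − 58.2 = -1
SSE = 4 + 4 + 25 + 16 + 16 + 1 + 16 + 0 + 1 + 1 = 84
s = √(84/8) = 3.24037
e/s = 2 / 3.24037 = 0.617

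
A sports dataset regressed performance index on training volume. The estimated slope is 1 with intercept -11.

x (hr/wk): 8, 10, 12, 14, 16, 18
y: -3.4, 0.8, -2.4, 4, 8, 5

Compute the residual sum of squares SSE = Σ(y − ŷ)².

x=8: ŷ = -11 + 8 = -3; r = -3.4 − (-3) = -0.4
x=10: ŷ = -11 + 10 = -1; r = 0.8 − (-1) = 1.8
x=12: ŷ = -11 + 12 = 1; r = -2.4 − 1 = -3.4
x=14: ŷ = -11 + 14 = 3; r = 4 − 3 = 1
x=16: ŷ = -11 + 16 = 5; r = 8 − 5 = 3
x=18: ŷ = -11 + 18 = 7; r = 5 − 7 = -2
SSE = 0.16 + 3.24 + 11.56 + 1 + 9 + 4 = 28.96

SSE = 28.96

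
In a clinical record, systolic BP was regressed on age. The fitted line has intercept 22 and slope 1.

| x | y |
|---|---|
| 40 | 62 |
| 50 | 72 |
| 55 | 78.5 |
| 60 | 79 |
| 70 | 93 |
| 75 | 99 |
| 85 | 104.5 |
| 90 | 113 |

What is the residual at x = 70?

e = 1

ŷ = 22 + 70 = 92
e = 93 − 92 = 1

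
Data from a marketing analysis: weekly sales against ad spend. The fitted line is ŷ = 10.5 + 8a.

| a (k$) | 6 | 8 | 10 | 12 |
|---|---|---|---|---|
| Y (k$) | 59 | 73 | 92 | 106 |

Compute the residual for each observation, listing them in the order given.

0.5, -1.5, 1.5, -0.5

a=6: ŷ = 10.5 + 8·6 = 58.5; r = 59 − 58.5 = 0.5
a=8: ŷ = 10.5 + 8·8 = 74.5; r = 73 − 74.5 = -1.5
a=10: ŷ = 10.5 + 8·10 = 90.5; r = 92 − 90.5 = 1.5
a=12: ŷ = 10.5 + 8·12 = 106.5; r = 106 − 106.5 = -0.5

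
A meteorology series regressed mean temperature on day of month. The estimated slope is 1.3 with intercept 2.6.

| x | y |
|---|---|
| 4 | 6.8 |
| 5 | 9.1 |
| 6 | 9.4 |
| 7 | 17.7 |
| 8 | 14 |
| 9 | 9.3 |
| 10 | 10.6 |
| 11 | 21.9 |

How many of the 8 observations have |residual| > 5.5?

x=4: ŷ = 2.6 + 1.3·4 = 7.8; e = 6.8 − 7.8 = -1
x=5: ŷ = 2.6 + 1.3·5 = 9.1; e = 9.1 − 9.1 = 0
x=6: ŷ = 2.6 + 1.3·6 = 10.4; e = 9.4 − 10.4 = -1
x=7: ŷ = 2.6 + 1.3·7 = 11.7; e = 17.7 − 11.7 = 6
x=8: ŷ = 2.6 + 1.3·8 = 13; e = 14 − 13 = 1
x=9: ŷ = 2.6 + 1.3·9 = 14.3; e = 9.3 − 14.3 = -5
x=10: ŷ = 2.6 + 1.3·10 = 15.6; e = 10.6 − 15.6 = -5
x=11: ŷ = 2.6 + 1.3·11 = 16.9; e = 21.9 − 16.9 = 5
|e| > 5.5: x=7 (|e|=6) → 1

1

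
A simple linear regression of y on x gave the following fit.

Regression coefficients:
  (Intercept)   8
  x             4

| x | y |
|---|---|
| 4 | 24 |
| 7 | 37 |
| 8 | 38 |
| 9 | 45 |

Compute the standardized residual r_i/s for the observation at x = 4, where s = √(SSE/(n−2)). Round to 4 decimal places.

x=4: ŷ = 8 + 4·4 = 24; r = 24 − 24 = 0
x=7: ŷ = 8 + 4·7 = 36; r = 37 − 36 = 1
x=8: ŷ = 8 + 4·8 = 40; r = 38 − 40 = -2
x=9: ŷ = 8 + 4·9 = 44; r = 45 − 44 = 1
SSE = 0 + 1 + 4 + 1 = 6
s = √(6/2) = 1.73205
r/s = 0 / 1.73205 = 0.0000

0.0000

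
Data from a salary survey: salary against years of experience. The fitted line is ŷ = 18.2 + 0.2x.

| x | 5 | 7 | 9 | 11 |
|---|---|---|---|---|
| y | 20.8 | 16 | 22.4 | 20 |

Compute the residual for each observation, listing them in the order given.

1.6, -3.6, 2.4, -0.4

x=5: ŷ = 18.2 + 0.2·5 = 19.2; e = 20.8 − 19.2 = 1.6
x=7: ŷ = 18.2 + 0.2·7 = 19.6; e = 16 − 19.6 = -3.6
x=9: ŷ = 18.2 + 0.2·9 = 20; e = 22.4 − 20 = 2.4
x=11: ŷ = 18.2 + 0.2·11 = 20.4; e = 20 − 20.4 = -0.4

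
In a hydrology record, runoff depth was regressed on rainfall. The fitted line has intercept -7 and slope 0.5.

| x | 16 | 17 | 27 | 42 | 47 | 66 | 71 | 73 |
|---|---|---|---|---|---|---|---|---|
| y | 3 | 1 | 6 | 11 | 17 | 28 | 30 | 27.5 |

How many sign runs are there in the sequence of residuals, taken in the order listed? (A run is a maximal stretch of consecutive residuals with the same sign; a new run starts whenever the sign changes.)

4 runs

x=16: ŷ = -7 + 0.5·16 = 1; e = 3 − 1 = 2
x=17: ŷ = -7 + 0.5·17 = 1.5; e = 1 − 1.5 = -0.5
x=27: ŷ = -7 + 0.5·27 = 6.5; e = 6 − 6.5 = -0.5
x=42: ŷ = -7 + 0.5·42 = 14; e = 11 − 14 = -3
x=47: ŷ = -7 + 0.5·47 = 16.5; e = 17 − 16.5 = 0.5
x=66: ŷ = -7 + 0.5·66 = 26; e = 28 − 26 = 2
x=71: ŷ = -7 + 0.5·71 = 28.5; e = 30 − 28.5 = 1.5
x=73: ŷ = -7 + 0.5·73 = 29.5; e = 27.5 − 29.5 = -2
Signs: + − − − + + + −
Runs: +×1, −×3, +×3, −×1 → 4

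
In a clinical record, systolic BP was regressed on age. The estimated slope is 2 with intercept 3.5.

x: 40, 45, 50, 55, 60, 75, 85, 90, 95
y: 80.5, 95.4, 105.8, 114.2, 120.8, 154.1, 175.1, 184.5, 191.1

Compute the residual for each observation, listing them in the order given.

x=40: ŷ = 3.5 + 2·40 = 83.5; e = 80.5 − 83.5 = -3
x=45: ŷ = 3.5 + 2·45 = 93.5; e = 95.4 − 93.5 = 1.9
x=50: ŷ = 3.5 + 2·50 = 103.5; e = 105.8 − 103.5 = 2.3
x=55: ŷ = 3.5 + 2·55 = 113.5; e = 114.2 − 113.5 = 0.7
x=60: ŷ = 3.5 + 2·60 = 123.5; e = 120.8 − 123.5 = -2.7
x=75: ŷ = 3.5 + 2·75 = 153.5; e = 154.1 − 153.5 = 0.6
x=85: ŷ = 3.5 + 2·85 = 173.5; e = 175.1 − 173.5 = 1.6
x=90: ŷ = 3.5 + 2·90 = 183.5; e = 184.5 − 183.5 = 1
x=95: ŷ = 3.5 + 2·95 = 193.5; e = 191.1 − 193.5 = -2.4

-3, 1.9, 2.3, 0.7, -2.7, 0.6, 1.6, 1, -2.4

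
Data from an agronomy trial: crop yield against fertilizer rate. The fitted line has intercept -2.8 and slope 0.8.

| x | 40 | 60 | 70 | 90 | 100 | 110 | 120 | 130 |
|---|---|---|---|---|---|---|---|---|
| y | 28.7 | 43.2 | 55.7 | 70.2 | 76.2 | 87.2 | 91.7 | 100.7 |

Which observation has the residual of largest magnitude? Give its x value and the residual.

x=40: ŷ = -2.8 + 0.8·40 = 29.2; e = 28.7 − 29.2 = -0.5
x=60: ŷ = -2.8 + 0.8·60 = 45.2; e = 43.2 − 45.2 = -2
x=70: ŷ = -2.8 + 0.8·70 = 53.2; e = 55.7 − 53.2 = 2.5
x=90: ŷ = -2.8 + 0.8·90 = 69.2; e = 70.2 − 69.2 = 1
x=100: ŷ = -2.8 + 0.8·100 = 77.2; e = 76.2 − 77.2 = -1
x=110: ŷ = -2.8 + 0.8·110 = 85.2; e = 87.2 − 85.2 = 2
x=120: ŷ = -2.8 + 0.8·120 = 93.2; e = 91.7 − 93.2 = -1.5
x=130: ŷ = -2.8 + 0.8·130 = 101.2; e = 100.7 − 101.2 = -0.5
Largest |e| is 2.5 at x = 70, residual 2.5.

x = 70, e = 2.5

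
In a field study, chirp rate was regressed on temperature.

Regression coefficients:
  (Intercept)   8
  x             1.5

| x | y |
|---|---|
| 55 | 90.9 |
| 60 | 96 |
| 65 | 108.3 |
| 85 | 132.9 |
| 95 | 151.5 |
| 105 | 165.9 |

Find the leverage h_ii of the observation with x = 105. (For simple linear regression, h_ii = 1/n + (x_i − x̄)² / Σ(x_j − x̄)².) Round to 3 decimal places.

x̄ = (55 + 60 + 65 + 85 + 95 + 105)/6 = 77.5
Σ(x − x̄)² = 506.25 + 306.25 + 156.25 + 56.25 + 306.25 + 756.25 = 2087.5
h = 1/6 + (27.5)²/2087.5 = 0.166667 + 0.362275 = 0.529

h = 0.529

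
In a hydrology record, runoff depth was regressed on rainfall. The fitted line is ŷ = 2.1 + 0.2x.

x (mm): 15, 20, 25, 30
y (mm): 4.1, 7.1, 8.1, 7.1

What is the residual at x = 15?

e = -1

ŷ = 2.1 + 0.2·15 = 5.1
e = 4.1 − 5.1 = -1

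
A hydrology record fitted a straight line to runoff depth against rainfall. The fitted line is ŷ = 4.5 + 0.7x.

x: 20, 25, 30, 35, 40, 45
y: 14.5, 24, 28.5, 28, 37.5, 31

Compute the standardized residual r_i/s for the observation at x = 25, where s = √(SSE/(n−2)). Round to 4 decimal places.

x=20: ŷ = 4.5 + 0.7·20 = 18.5; r = 14.5 − 18.5 = -4
x=25: ŷ = 4.5 + 0.7·25 = 22; r = 24 − 22 = 2
x=30: ŷ = 4.5 + 0.7·30 = 25.5; r = 28.5 − 25.5 = 3
x=35: ŷ = 4.5 + 0.7·35 = 29; r = 28 − 29 = -1
x=40: ŷ = 4.5 + 0.7·40 = 32.5; r = 37.5 − 32.5 = 5
x=45: ŷ = 4.5 + 0.7·45 = 36; r = 31 − 36 = -5
SSE = 16 + 4 + 9 + 1 + 25 + 25 = 80
s = √(80/4) = 4.47214
r/s = 2 / 4.47214 = 0.4472

0.4472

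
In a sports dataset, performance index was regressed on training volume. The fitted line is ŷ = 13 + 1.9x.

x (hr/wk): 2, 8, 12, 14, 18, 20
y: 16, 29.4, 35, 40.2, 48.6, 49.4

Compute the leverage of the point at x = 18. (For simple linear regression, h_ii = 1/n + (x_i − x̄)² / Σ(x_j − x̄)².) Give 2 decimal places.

h = 0.31

x̄ = (2 + 8 + 12 + 14 + 18 + 20)/6 = 12.3333
Σ(x − x̄)² = 106.778 + 18.7778 + 0.111111 + 2.77778 + 32.1111 + 58.7778 = 219.333
h = 1/6 + (5.66667)²/219.333 = 0.166667 + 0.146403 = 0.31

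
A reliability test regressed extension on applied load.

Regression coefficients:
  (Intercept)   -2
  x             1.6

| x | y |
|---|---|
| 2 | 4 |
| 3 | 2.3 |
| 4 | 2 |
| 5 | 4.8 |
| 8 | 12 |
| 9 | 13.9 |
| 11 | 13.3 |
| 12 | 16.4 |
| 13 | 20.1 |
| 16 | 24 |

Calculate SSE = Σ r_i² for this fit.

SSE = 26.76

x=2: ŷ = -2 + 1.6·2 = 1.2; r = 4 − 1.2 = 2.8
x=3: ŷ = -2 + 1.6·3 = 2.8; r = 2.3 − 2.8 = -0.5
x=4: ŷ = -2 + 1.6·4 = 4.4; r = 2 − 4.4 = -2.4
x=5: ŷ = -2 + 1.6·5 = 6; r = 4.8 − 6 = -1.2
x=8: ŷ = -2 + 1.6·8 = 10.8; r = 12 − 10.8 = 1.2
x=9: ŷ = -2 + 1.6·9 = 12.4; r = 13.9 − 12.4 = 1.5
x=11: ŷ = -2 + 1.6·11 = 15.6; r = 13.3 − 15.6 = -2.3
x=12: ŷ = -2 + 1.6·12 = 17.2; r = 16.4 − 17.2 = -0.8
x=13: ŷ = -2 + 1.6·13 = 18.8; r = 20.1 − 18.8 = 1.3
x=16: ŷ = -2 + 1.6·16 = 23.6; r = 24 − 23.6 = 0.4
SSE = 7.84 + 0.25 + 5.76 + 1.44 + 1.44 + 2.25 + 5.29 + 0.64 + 1.69 + 0.16 = 26.76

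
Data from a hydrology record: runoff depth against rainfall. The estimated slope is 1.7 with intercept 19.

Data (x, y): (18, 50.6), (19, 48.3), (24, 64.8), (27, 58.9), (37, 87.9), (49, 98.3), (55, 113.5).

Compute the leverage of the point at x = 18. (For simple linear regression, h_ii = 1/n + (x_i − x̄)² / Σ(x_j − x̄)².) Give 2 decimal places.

h = 0.31

x̄ = (18 + 19 + 24 + 27 + 37 + 49 + 55)/7 = 32.7143
Σ(x − x̄)² = 216.51 + 188.082 + 75.9388 + 32.6531 + 18.3673 + 265.224 + 496.653 = 1293.43
h = 1/7 + (-14.7143)²/1293.43 = 0.142857 + 0.167392 = 0.31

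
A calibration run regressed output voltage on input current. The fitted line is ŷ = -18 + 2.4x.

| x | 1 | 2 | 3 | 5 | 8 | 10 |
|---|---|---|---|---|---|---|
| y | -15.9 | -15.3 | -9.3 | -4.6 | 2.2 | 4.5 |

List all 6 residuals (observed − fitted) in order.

x=1: ŷ = -18 + 2.4·1 = -15.6; e = -15.9 − (-15.6) = -0.3
x=2: ŷ = -18 + 2.4·2 = -13.2; e = -15.3 − (-13.2) = -2.1
x=3: ŷ = -18 + 2.4·3 = -10.8; e = -9.3 − (-10.8) = 1.5
x=5: ŷ = -18 + 2.4·5 = -6; e = -4.6 − (-6) = 1.4
x=8: ŷ = -18 + 2.4·8 = 1.2; e = 2.2 − 1.2 = 1
x=10: ŷ = -18 + 2.4·10 = 6; e = 4.5 − 6 = -1.5

-0.3, -2.1, 1.5, 1.4, 1, -1.5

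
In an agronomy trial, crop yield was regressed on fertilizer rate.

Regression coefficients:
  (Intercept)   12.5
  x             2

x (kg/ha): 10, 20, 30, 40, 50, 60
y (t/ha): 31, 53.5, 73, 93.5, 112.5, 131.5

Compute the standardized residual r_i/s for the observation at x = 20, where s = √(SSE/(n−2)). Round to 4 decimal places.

0.8528

x=10: ŷ = 12.5 + 2·10 = 32.5; r = 31 − 32.5 = -1.5
x=20: ŷ = 12.5 + 2·20 = 52.5; r = 53.5 − 52.5 = 1
x=30: ŷ = 12.5 + 2·30 = 72.5; r = 73 − 72.5 = 0.5
x=40: ŷ = 12.5 + 2·40 = 92.5; r = 93.5 − 92.5 = 1
x=50: ŷ = 12.5 + 2·50 = 112.5; r = 112.5 − 112.5 = 0
x=60: ŷ = 12.5 + 2·60 = 132.5; r = 131.5 − 132.5 = -1
SSE = 2.25 + 1 + 0.25 + 1 + 0 + 1 = 5.5
s = √(5.5/4) = 1.1726
r/s = 1 / 1.1726 = 0.8528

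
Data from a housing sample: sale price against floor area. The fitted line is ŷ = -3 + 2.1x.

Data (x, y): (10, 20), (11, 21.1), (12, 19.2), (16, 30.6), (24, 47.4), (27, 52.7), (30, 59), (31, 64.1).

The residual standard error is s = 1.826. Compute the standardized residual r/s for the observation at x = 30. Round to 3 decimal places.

-0.548

ŷ = -3 + 2.1·30 = 60
r = 59 − 60 = -1
r/s = -1 / 1.826 = -0.548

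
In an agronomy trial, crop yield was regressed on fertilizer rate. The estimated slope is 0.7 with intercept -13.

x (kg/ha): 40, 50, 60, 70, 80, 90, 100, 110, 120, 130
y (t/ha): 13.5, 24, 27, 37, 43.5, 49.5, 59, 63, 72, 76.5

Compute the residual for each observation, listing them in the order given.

x=40: ŷ = -13 + 0.7·40 = 15; r = 13.5 − 15 = -1.5
x=50: ŷ = -13 + 0.7·50 = 22; r = 24 − 22 = 2
x=60: ŷ = -13 + 0.7·60 = 29; r = 27 − 29 = -2
x=70: ŷ = -13 + 0.7·70 = 36; r = 37 − 36 = 1
x=80: ŷ = -13 + 0.7·80 = 43; r = 43.5 − 43 = 0.5
x=90: ŷ = -13 + 0.7·90 = 50; r = 49.5 − 50 = -0.5
x=100: ŷ = -13 + 0.7·100 = 57; r = 59 − 57 = 2
x=110: ŷ = -13 + 0.7·110 = 64; r = 63 − 64 = -1
x=120: ŷ = -13 + 0.7·120 = 71; r = 72 − 71 = 1
x=130: ŷ = -13 + 0.7·130 = 78; r = 76.5 − 78 = -1.5

-1.5, 2, -2, 1, 0.5, -0.5, 2, -1, 1, -1.5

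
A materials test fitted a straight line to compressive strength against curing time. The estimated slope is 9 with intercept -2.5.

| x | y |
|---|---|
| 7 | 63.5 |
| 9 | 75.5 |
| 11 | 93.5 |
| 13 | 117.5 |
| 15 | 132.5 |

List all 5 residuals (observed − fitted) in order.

x=7: ŷ = -2.5 + 9·7 = 60.5; e = 63.5 − 60.5 = 3
x=9: ŷ = -2.5 + 9·9 = 78.5; e = 75.5 − 78.5 = -3
x=11: ŷ = -2.5 + 9·11 = 96.5; e = 93.5 − 96.5 = -3
x=13: ŷ = -2.5 + 9·13 = 114.5; e = 117.5 − 114.5 = 3
x=15: ŷ = -2.5 + 9·15 = 132.5; e = 132.5 − 132.5 = 0

3, -3, -3, 3, 0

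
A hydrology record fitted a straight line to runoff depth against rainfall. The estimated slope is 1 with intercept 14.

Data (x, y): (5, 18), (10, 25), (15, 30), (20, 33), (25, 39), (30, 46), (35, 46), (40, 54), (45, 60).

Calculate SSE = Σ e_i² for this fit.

x=5: ŷ = 14 + 5 = 19; e = 18 − 19 = -1
x=10: ŷ = 14 + 10 = 24; e = 25 − 24 = 1
x=15: ŷ = 14 + 15 = 29; e = 30 − 29 = 1
x=20: ŷ = 14 + 20 = 34; e = 33 − 34 = -1
x=25: ŷ = 14 + 25 = 39; e = 39 − 39 = 0
x=30: ŷ = 14 + 30 = 44; e = 46 − 44 = 2
x=35: ŷ = 14 + 35 = 49; e = 46 − 49 = -3
x=40: ŷ = 14 + 40 = 54; e = 54 − 54 = 0
x=45: ŷ = 14 + 45 = 59; e = 60 − 59 = 1
SSE = 1 + 1 + 1 + 1 + 0 + 4 + 9 + 0 + 1 = 18

SSE = 18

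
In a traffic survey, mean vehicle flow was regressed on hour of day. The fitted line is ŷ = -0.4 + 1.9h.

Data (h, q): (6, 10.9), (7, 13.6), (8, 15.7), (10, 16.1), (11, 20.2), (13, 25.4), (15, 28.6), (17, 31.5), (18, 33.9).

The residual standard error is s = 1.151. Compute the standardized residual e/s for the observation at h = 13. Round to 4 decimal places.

0.9557

ŷ = -0.4 + 1.9·13 = 24.3
e = 25.4 − 24.3 = 1.1
e/s = 1.1 / 1.151 = 0.9557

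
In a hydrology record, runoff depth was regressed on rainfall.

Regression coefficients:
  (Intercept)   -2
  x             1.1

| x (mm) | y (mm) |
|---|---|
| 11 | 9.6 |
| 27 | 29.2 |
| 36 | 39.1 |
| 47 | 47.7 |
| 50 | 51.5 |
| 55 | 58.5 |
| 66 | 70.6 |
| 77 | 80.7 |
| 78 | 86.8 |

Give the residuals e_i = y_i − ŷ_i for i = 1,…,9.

-0.5, 1.5, 1.5, -2, -1.5, 0, 0, -2, 3

x=11: ŷ = -2 + 1.1·11 = 10.1; e = 9.6 − 10.1 = -0.5
x=27: ŷ = -2 + 1.1·27 = 27.7; e = 29.2 − 27.7 = 1.5
x=36: ŷ = -2 + 1.1·36 = 37.6; e = 39.1 − 37.6 = 1.5
x=47: ŷ = -2 + 1.1·47 = 49.7; e = 47.7 − 49.7 = -2
x=50: ŷ = -2 + 1.1·50 = 53; e = 51.5 − 53 = -1.5
x=55: ŷ = -2 + 1.1·55 = 58.5; e = 58.5 − 58.5 = 0
x=66: ŷ = -2 + 1.1·66 = 70.6; e = 70.6 − 70.6 = 0
x=77: ŷ = -2 + 1.1·77 = 82.7; e = 80.7 − 82.7 = -2
x=78: ŷ = -2 + 1.1·78 = 83.8; e = 86.8 − 83.8 = 3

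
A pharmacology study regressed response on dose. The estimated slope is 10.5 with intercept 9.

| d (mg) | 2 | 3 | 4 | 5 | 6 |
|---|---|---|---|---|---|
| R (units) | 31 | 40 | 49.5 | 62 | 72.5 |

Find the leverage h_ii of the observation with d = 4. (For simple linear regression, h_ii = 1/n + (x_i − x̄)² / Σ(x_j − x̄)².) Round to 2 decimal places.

d̄ = (2 + 3 + 4 + 5 + 6)/5 = 4
Σ(d − d̄)² = 4 + 1 + 0 + 1 + 4 = 10
h = 1/5 + (0)²/10 = 0.2 + 0 = 0.20

h = 0.20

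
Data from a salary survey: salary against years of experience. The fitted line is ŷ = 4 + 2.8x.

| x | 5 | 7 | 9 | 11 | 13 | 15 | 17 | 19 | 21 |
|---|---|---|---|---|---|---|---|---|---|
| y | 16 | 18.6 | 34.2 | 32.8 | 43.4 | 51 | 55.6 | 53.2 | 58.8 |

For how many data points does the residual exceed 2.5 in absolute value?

7

x=5: ŷ = 4 + 2.8·5 = 18; r = 16 − 18 = -2
x=7: ŷ = 4 + 2.8·7 = 23.6; r = 18.6 − 23.6 = -5
x=9: ŷ = 4 + 2.8·9 = 29.2; r = 34.2 − 29.2 = 5
x=11: ŷ = 4 + 2.8·11 = 34.8; r = 32.8 − 34.8 = -2
x=13: ŷ = 4 + 2.8·13 = 40.4; r = 43.4 − 40.4 = 3
x=15: ŷ = 4 + 2.8·15 = 46; r = 51 − 46 = 5
x=17: ŷ = 4 + 2.8·17 = 51.6; r = 55.6 − 51.6 = 4
x=19: ŷ = 4 + 2.8·19 = 57.2; r = 53.2 − 57.2 = -4
x=21: ŷ = 4 + 2.8·21 = 62.8; r = 58.8 − 62.8 = -4
|r| > 2.5: x=7 (|r|=5), x=9 (|r|=5), x=13 (|r|=3), x=15 (|r|=5), x=17 (|r|=4), x=19 (|r|=4), x=21 (|r|=4) → 7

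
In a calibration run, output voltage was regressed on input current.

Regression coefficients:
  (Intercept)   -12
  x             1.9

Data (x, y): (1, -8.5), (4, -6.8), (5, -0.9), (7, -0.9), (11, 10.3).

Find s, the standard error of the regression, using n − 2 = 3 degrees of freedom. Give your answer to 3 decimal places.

s = 2.428

x=1: ŷ = -12 + 1.9·1 = -10.1; r = -8.5 − (-10.1) = 1.6
x=4: ŷ = -12 + 1.9·4 = -4.4; r = -6.8 − (-4.4) = -2.4
x=5: ŷ = -12 + 1.9·5 = -2.5; r = -0.9 − (-2.5) = 1.6
x=7: ŷ = -12 + 1.9·7 = 1.3; r = -0.9 − 1.3 = -2.2
x=11: ŷ = -12 + 1.9·11 = 8.9; r = 10.3 − 8.9 = 1.4
SSE = 2.56 + 5.76 + 2.56 + 4.84 + 1.96 = 17.68
s = √(17.68/3) = √5.89333 ≈ 2.428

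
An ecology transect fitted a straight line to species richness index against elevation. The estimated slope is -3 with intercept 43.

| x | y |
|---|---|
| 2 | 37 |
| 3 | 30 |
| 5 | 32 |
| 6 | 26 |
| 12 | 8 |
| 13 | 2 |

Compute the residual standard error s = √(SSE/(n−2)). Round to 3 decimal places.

s = 3.082

x=2: ŷ = 43 − 3·2 = 37; e = 37 − 37 = 0
x=3: ŷ = 43 − 3·3 = 34; e = 30 − 34 = -4
x=5: ŷ = 43 − 3·5 = 28; e = 32 − 28 = 4
x=6: ŷ = 43 − 3·6 = 25; e = 26 − 25 = 1
x=12: ŷ = 43 − 3·12 = 7; e = 8 − 7 = 1
x=13: ŷ = 43 − 3·13 = 4; e = 2 − 4 = -2
SSE = 0 + 16 + 16 + 1 + 1 + 4 = 38
s = √(38/4) = √9.5 ≈ 3.082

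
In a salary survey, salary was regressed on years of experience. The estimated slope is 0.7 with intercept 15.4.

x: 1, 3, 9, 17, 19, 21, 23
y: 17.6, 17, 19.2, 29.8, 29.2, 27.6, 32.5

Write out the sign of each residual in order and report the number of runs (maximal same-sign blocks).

x=1: ŷ = 15.4 + 0.7·1 = 16.1; e = 17.6 − 16.1 = 1.5
x=3: ŷ = 15.4 + 0.7·3 = 17.5; e = 17 − 17.5 = -0.5
x=9: ŷ = 15.4 + 0.7·9 = 21.7; e = 19.2 − 21.7 = -2.5
x=17: ŷ = 15.4 + 0.7·17 = 27.3; e = 29.8 − 27.3 = 2.5
x=19: ŷ = 15.4 + 0.7·19 = 28.7; e = 29.2 − 28.7 = 0.5
x=21: ŷ = 15.4 + 0.7·21 = 30.1; e = 27.6 − 30.1 = -2.5
x=23: ŷ = 15.4 + 0.7·23 = 31.5; e = 32.5 − 31.5 = 1
Signs: + − − + + − +
Runs: +×1, −×2, +×2, −×1, +×1 → 5

5 runs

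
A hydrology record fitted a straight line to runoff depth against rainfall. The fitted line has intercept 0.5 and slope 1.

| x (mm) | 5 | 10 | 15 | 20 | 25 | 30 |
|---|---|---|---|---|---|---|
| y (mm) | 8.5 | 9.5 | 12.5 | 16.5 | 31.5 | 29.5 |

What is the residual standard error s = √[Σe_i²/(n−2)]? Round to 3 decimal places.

x=5: ŷ = 0.5 + 5 = 5.5; e = 8.5 − 5.5 = 3
x=10: ŷ = 0.5 + 10 = 10.5; e = 9.5 − 10.5 = -1
x=15: ŷ = 0.5 + 15 = 15.5; e = 12.5 − 15.5 = -3
x=20: ŷ = 0.5 + 20 = 20.5; e = 16.5 − 20.5 = -4
x=25: ŷ = 0.5 + 25 = 25.5; e = 31.5 − 25.5 = 6
x=30: ŷ = 0.5 + 30 = 30.5; e = 29.5 − 30.5 = -1
SSE = 9 + 1 + 9 + 16 + 36 + 1 = 72
s = √(72/4) = √18 ≈ 4.243

s = 4.243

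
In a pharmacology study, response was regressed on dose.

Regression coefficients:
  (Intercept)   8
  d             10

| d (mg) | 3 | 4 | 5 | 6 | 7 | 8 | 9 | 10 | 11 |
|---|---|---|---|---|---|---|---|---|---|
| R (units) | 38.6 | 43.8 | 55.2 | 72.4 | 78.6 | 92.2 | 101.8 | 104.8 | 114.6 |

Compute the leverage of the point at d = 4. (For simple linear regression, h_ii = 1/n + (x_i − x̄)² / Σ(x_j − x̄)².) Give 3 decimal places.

d̄ = (3 + 4 + 5 + 6 + 7 + 8 + 9 + 10 + 11)/9 = 7
Σ(d − d̄)² = 16 + 9 + 4 + 1 + 0 + 1 + 4 + 9 + 16 = 60
h = 1/9 + (-3)²/60 = 0.111111 + 0.15 = 0.261

h = 0.261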